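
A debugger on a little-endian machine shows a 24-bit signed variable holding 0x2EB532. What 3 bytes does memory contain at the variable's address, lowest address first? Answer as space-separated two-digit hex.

Split into bytes (most-significant first): 2E B5 32.
Little-endian: lowest address holds the least-significant byte.
So at ascending addresses the bytes are 32 B5 2E.

32 B5 2E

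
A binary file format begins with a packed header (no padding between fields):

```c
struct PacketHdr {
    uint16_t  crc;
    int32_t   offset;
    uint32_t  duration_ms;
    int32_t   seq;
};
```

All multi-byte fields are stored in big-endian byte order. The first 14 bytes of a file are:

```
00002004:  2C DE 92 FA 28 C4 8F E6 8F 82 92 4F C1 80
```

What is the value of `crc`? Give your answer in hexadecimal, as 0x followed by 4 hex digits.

0x2CDE

`crc` is the first field, at byte offset 0, occupying 2 bytes.
Bytes at offsets 0..1: 2C DE.
Big-endian stores the most-significant byte at the lowest address.
The bytes are already most-significant first: 0x2CDE.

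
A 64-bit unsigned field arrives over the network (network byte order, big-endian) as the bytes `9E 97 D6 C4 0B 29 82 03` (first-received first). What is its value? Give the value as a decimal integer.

Big-endian: lowest address holds the most-significant byte.
The bytes are already most-significant first: 0x9E97D6C40B298203.
0x9E97D6C40B298203 = 11427838716965126659.

11427838716965126659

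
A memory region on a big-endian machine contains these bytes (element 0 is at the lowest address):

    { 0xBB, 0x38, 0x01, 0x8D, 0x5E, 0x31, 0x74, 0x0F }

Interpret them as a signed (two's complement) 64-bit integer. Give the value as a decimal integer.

-4956209683238915057

In big-endian order the high byte comes first in memory.
The bytes are already most-significant first: 0xBB38018D5E31740F.
Top bit is set, so as a signed 64-bit value this is 0xBB38018D5E31740F − 2^64 = -4956209683238915057.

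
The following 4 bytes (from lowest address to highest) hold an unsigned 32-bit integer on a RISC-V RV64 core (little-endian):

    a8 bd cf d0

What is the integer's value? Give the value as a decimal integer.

In little-endian order the low byte comes first in memory.
Reassemble most-significant byte first: D0 CF BD A8 → 0xD0CFBDA8.
0xD0CFBDA8 = 3503275432.

3503275432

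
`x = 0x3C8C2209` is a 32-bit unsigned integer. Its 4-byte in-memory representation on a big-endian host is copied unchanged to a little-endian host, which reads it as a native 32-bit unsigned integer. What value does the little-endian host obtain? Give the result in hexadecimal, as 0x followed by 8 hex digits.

0x09228C3C

Stored big-endian, the bytes at ascending addresses are 3C 8C 22 09.
Read back as little-endian, the first byte is least significant, giving 0x09228C3C.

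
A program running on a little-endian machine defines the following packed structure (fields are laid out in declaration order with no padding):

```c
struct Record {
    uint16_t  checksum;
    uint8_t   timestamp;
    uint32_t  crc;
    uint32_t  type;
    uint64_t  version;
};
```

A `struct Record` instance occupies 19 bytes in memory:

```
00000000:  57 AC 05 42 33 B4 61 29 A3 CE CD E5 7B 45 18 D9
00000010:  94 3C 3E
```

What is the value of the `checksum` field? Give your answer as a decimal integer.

44119

`checksum` is the first field, at byte offset 0, occupying 2 bytes.
Bytes at offsets 0..1: 57 AC.
In little-endian order the low byte comes first in memory.
Reassemble most-significant byte first: AC 57 → 0xAC57.
0xAC57 = 44119.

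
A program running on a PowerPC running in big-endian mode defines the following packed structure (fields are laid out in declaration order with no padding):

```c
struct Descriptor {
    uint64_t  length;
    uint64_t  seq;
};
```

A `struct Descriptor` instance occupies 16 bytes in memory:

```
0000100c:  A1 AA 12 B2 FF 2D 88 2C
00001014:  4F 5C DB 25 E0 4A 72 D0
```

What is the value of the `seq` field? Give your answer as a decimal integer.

5718686582576935632

`seq` follows `length` (8 bytes), so it starts at byte offset 8 and occupies 8 bytes.
Bytes at offsets 8..15: 4F 5C DB 25 E0 4A 72 D0.
Big-endian: lowest address holds the most-significant byte.
The bytes are already most-significant first: 0x4F5CDB25E04A72D0.
0x4F5CDB25E04A72D0 = 5718686582576935632.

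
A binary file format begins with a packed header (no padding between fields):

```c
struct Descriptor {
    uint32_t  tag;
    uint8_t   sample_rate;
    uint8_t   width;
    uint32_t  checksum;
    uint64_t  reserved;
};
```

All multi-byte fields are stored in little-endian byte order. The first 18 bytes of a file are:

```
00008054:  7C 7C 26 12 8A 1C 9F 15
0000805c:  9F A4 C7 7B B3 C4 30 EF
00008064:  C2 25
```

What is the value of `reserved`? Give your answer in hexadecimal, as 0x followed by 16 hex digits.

`reserved` follows `tag` (4 B), `sample_rate` (1 B), `width` (1 B), `checksum` (4 B), so it starts at offset 4 + 1 + 1 + 4 = 10 and occupies 8 bytes.
Bytes at offsets 10..17: C7 7B B3 C4 30 EF C2 25.
In little-endian order the low byte comes first in memory.
Reassemble most-significant byte first: 25 C2 EF 30 C4 B3 7B C7 → 0x25C2EF30C4B37BC7.

0x25C2EF30C4B37BC7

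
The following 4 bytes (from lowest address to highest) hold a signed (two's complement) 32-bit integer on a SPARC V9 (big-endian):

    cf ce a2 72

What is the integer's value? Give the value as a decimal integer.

-808541582

Big-endian stores the most-significant byte at the lowest address.
The bytes are already most-significant first: 0xCFCEA272.
Top bit is set, so as a signed 32-bit value this is 0xCFCEA272 − 2^32 = -808541582.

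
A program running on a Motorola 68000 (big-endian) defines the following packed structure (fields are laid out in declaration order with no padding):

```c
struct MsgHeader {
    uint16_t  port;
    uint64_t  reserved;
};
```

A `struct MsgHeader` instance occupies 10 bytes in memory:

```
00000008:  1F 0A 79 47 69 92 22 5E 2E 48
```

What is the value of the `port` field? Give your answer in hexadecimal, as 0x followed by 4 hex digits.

`port` is the first field, at byte offset 0, occupying 2 bytes.
Bytes at offsets 0..1: 1F 0A.
Big-endian stores the most-significant byte at the lowest address.
The bytes are already most-significant first: 0x1F0A.

0x1F0A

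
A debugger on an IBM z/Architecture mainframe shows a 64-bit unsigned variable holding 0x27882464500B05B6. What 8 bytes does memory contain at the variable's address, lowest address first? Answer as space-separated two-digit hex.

Split into bytes (most-significant first): 27 88 24 64 50 0B 05 B6.
Big-endian stores the most-significant byte at the lowest address.
So the memory order matches the most-significant-first order: 27 88 24 64 50 0B 05 B6.

27 88 24 64 50 0B 05 B6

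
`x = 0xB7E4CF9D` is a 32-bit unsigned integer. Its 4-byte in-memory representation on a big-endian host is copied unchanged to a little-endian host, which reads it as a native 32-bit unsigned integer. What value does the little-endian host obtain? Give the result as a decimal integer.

2647647415

Stored big-endian, the bytes at ascending addresses are B7 E4 CF 9D.
Read back as little-endian, the first byte is least significant, giving 0x9DCFE4B7.
0x9DCFE4B7 = 2647647415.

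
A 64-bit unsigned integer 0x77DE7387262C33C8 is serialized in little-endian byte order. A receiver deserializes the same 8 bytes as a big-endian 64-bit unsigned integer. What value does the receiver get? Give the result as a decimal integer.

Stored little-endian, the bytes at ascending addresses are C8 33 2C 26 87 73 DE 77.
Read back as big-endian, the last byte is least significant, giving 0xC8332C268773DE77.
0xC8332C268773DE77 = 14425922575390727799.

14425922575390727799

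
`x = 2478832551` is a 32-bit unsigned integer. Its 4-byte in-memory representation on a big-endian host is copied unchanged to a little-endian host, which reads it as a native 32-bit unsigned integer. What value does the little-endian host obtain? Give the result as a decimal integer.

2478832551 in 32-bit hexadecimal is 0x93BFFBA7.
Stored big-endian, the bytes at ascending addresses are 93 BF FB A7.
Read back as little-endian, the first byte is least significant, giving 0xA7FBBF93.
0xA7FBBF93 = 2818293651.

2818293651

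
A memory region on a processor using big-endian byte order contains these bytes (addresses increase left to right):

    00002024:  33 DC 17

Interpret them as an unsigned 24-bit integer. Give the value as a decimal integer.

3398679

In big-endian order the high byte comes first in memory.
The bytes are already most-significant first: 0x33DC17.
0x33DC17 = 3398679.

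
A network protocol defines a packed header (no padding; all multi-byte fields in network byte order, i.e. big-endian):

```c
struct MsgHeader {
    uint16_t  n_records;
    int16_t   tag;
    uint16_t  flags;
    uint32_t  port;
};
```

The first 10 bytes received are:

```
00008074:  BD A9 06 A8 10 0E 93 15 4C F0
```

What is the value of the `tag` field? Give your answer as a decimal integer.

1704

`tag` follows `n_records` (2 bytes), so it starts at byte offset 2 and occupies 2 bytes.
Bytes at offsets 2..3: 06 A8.
In big-endian order the high byte comes first in memory.
The bytes are already most-significant first: 0x06A8.
0x06A8 = 1704.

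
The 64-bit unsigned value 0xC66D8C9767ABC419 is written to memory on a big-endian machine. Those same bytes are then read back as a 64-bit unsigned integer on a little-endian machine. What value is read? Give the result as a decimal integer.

Stored big-endian, the bytes at ascending addresses are C6 6D 8C 97 67 AB C4 19.
Read back as little-endian, the first byte is least significant, giving 0x19C4AB67978C6DC6.
0x19C4AB67978C6DC6 = 1856797407796030918.

1856797407796030918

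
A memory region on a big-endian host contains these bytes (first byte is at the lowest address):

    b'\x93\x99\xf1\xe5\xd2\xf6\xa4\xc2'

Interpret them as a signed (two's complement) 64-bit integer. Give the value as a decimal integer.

-7810946109308230462

In big-endian order the high byte comes first in memory.
The bytes are already most-significant first: 0x9399F1E5D2F6A4C2.
Top bit is set, so as a signed 64-bit value this is 0x9399F1E5D2F6A4C2 − 2^64 = -7810946109308230462.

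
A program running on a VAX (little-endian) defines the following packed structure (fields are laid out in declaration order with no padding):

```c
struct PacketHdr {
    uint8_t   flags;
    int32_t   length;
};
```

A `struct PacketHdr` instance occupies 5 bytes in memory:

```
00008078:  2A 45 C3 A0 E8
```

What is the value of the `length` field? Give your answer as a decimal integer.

`length` follows `flags` (1 byte), so it starts at byte offset 1 and occupies 4 bytes.
Bytes at offsets 1..4: 45 C3 A0 E8.
Little-endian stores the least-significant byte at the lowest address.
Reassemble most-significant byte first: E8 A0 C3 45 → 0xE8A0C345.
Top bit is set, so as a signed 32-bit value this is 0xE8A0C345 − 2^32 = -392117435.

-392117435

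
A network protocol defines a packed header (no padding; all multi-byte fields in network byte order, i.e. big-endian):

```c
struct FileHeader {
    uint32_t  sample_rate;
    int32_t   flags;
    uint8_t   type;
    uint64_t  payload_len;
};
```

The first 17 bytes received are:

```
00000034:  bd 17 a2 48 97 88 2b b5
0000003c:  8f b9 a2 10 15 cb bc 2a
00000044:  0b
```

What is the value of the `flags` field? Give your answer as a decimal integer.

-1752683595

`flags` follows `sample_rate` (4 bytes), so it starts at byte offset 4 and occupies 4 bytes.
Bytes at offsets 4..7: 97 88 2B B5.
Big-endian stores the most-significant byte at the lowest address.
The bytes are already most-significant first: 0x97882BB5.
Top bit is set, so as a signed 32-bit value this is 0x97882BB5 − 2^32 = -1752683595.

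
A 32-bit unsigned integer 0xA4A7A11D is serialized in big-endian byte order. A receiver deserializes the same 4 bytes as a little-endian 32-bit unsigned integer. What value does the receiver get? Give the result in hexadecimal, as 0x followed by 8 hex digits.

Stored big-endian, the bytes at ascending addresses are A4 A7 A1 1D.
Read back as little-endian, the first byte is least significant, giving 0x1DA1A7A4.

0x1DA1A7A4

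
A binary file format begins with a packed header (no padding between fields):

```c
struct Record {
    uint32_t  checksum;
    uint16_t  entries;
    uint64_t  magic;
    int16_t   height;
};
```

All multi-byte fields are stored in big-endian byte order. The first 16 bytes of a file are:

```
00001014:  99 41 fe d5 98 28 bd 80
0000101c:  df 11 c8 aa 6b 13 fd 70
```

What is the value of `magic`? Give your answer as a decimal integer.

`magic` follows `checksum` (4 B), `entries` (2 B), so it starts at offset 4 + 2 = 6 and occupies 8 bytes.
Bytes at offsets 6..13: BD 80 DF 11 C8 AA 6B 13.
Big-endian stores the most-significant byte at the lowest address.
The bytes are already most-significant first: 0xBD80DF11C8AA6B13.
0xBD80DF11C8AA6B13 = 13655159337661393683.

13655159337661393683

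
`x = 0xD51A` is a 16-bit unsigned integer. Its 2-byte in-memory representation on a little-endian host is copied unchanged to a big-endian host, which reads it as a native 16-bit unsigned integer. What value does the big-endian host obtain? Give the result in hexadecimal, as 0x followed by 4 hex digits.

Stored little-endian, the bytes at ascending addresses are 1A D5.
Read back as big-endian, the last byte is least significant, giving 0x1AD5.

0x1AD5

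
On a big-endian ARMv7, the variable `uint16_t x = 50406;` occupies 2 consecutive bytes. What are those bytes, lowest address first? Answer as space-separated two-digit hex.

50406 in hexadecimal, padded to 16 bits, is 0xC4E6.
Split into bytes (most-significant first): C4 E6.
Big-endian stores the most-significant byte at the lowest address.
So the memory order matches the most-significant-first order: C4 E6.

C4 E6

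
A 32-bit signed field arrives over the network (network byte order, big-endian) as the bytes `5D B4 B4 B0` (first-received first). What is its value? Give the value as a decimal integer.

1572123824

Big-endian: lowest address holds the most-significant byte.
The bytes are already most-significant first: 0x5DB4B4B0.
0x5DB4B4B0 = 1572123824.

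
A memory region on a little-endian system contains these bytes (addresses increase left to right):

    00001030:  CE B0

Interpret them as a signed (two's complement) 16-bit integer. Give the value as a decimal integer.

Little-endian: lowest address holds the least-significant byte.
Reassemble most-significant byte first: B0 CE → 0xB0CE.
Top bit is set, so as a signed 16-bit value this is 0xB0CE − 2^16 = -20274.

-20274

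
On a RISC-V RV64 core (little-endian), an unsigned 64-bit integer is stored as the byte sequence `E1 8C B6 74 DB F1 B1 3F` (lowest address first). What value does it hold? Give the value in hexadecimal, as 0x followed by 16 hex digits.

In little-endian order the low byte comes first in memory.
Reassemble most-significant byte first: 3F B1 F1 DB 74 B6 8C E1 → 0x3FB1F1DB74B68CE1.

0x3FB1F1DB74B68CE1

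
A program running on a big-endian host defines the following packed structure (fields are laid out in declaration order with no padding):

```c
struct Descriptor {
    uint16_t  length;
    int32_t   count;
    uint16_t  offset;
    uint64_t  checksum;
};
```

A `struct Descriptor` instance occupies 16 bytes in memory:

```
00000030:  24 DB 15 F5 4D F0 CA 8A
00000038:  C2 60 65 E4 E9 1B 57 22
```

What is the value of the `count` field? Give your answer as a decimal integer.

`count` follows `length` (2 bytes), so it starts at byte offset 2 and occupies 4 bytes.
Bytes at offsets 2..5: 15 F5 4D F0.
In big-endian order the high byte comes first in memory.
The bytes are already most-significant first: 0x15F54DF0.
0x15F54DF0 = 368397808.

368397808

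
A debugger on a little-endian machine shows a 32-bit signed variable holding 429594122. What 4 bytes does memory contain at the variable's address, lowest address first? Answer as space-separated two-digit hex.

0A 16 9B 19

429594122 in hexadecimal, padded to 32 bits, is 0x199B160A.
Split into bytes (most-significant first): 19 9B 16 0A.
In little-endian order the low byte comes first in memory.
So at ascending addresses the bytes are 0A 16 9B 19.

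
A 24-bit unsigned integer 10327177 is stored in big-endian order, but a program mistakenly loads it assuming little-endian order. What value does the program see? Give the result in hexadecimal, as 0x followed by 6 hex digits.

10327177 in 24-bit hexadecimal is 0x9D9489.
Stored big-endian, the bytes at ascending addresses are 9D 94 89.
Read back as little-endian, the first byte is least significant, giving 0x89949D.

0x89949D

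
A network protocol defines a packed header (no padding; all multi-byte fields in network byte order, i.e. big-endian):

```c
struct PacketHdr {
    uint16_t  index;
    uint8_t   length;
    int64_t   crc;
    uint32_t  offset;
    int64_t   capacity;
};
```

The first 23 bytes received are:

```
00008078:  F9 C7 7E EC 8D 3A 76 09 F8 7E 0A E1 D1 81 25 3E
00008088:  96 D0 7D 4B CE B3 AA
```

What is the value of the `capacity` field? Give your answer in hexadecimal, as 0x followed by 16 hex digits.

0x3E96D07D4BCEB3AA

`capacity` follows `index` (2 B), `length` (1 B), `crc` (8 B), `offset` (4 B), so it starts at offset 2 + 1 + 8 + 4 = 15 and occupies 8 bytes.
Bytes at offsets 15..22: 3E 96 D0 7D 4B CE B3 AA.
Big-endian: lowest address holds the most-significant byte.
The bytes are already most-significant first: 0x3E96D07D4BCEB3AA.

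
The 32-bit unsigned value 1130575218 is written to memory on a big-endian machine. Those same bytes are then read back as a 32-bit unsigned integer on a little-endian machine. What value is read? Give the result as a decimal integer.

1916101443

1130575218 in 32-bit hexadecimal is 0x43633572.
Stored big-endian, the bytes at ascending addresses are 43 63 35 72.
Read back as little-endian, the first byte is least significant, giving 0x72356343.
0x72356343 = 1916101443.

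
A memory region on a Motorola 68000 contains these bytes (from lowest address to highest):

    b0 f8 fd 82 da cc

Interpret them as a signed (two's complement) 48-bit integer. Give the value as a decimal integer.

In big-endian order the high byte comes first in memory.
The bytes are already most-significant first: 0xB0F8FD82DACC.
Top bit is set, so as a signed 48-bit value this is 0xB0F8FD82DACC − 2^48 = -86891525121332.

-86891525121332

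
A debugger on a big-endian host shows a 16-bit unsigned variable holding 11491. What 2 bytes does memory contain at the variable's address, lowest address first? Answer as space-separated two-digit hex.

2C E3

11491 in hexadecimal, padded to 16 bits, is 0x2CE3.
Split into bytes (most-significant first): 2C E3.
Big-endian: lowest address holds the most-significant byte.
So the memory order matches the most-significant-first order: 2C E3.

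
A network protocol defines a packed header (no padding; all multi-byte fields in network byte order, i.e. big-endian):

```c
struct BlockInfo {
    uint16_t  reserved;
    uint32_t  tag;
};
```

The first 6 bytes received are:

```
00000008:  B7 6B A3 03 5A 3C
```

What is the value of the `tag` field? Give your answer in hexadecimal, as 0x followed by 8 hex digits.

`tag` follows `reserved` (2 bytes), so it starts at byte offset 2 and occupies 4 bytes.
Bytes at offsets 2..5: A3 03 5A 3C.
Big-endian stores the most-significant byte at the lowest address.
The bytes are already most-significant first: 0xA3035A3C.

0xA3035A3C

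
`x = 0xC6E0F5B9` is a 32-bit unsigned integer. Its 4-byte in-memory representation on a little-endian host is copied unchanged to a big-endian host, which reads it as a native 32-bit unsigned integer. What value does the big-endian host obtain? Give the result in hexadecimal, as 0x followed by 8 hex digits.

Stored little-endian, the bytes at ascending addresses are B9 F5 E0 C6.
Read back as big-endian, the last byte is least significant, giving 0xB9F5E0C6.

0xB9F5E0C6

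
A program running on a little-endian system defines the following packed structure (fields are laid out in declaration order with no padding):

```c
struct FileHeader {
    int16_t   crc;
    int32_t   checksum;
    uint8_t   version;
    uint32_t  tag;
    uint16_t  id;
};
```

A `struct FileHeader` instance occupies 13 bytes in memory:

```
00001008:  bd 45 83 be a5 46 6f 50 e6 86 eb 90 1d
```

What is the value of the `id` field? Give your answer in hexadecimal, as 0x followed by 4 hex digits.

`id` follows `crc` (2 B), `checksum` (4 B), `version` (1 B), `tag` (4 B), so it starts at offset 2 + 4 + 1 + 4 = 11 and occupies 2 bytes.
Bytes at offsets 11..12: 90 1D.
Little-endian: lowest address holds the least-significant byte.
Reassemble most-significant byte first: 1D 90 → 0x1D90.

0x1D90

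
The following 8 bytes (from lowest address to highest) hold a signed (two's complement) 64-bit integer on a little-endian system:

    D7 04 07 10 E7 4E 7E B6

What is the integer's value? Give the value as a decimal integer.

Little-endian stores the least-significant byte at the lowest address.
Reassemble most-significant byte first: B6 7E 4E E7 10 07 04 D7 → 0xB67E4EE7100704D7.
Top bit is set, so as a signed 64-bit value this is 0xB67E4EE7100704D7 − 2^64 = -5296709357427817257.

-5296709357427817257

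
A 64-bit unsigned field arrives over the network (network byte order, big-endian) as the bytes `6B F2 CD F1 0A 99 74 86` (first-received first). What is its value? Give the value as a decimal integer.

In big-endian order the high byte comes first in memory.
The bytes are already most-significant first: 0x6BF2CDF10A997486.
0x6BF2CDF10A997486 = 7778505941570909318.

7778505941570909318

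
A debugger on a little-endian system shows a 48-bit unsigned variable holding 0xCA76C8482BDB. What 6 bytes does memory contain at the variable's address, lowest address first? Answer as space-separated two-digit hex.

Split into bytes (most-significant first): CA 76 C8 48 2B DB.
In little-endian order the low byte comes first in memory.
So at ascending addresses the bytes are DB 2B 48 C8 76 CA.

DB 2B 48 C8 76 CA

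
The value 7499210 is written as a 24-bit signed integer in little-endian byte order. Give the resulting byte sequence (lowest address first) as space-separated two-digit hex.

CA 6D 72

7499210 in hexadecimal, padded to 24 bits, is 0x726DCA.
Split into bytes (most-significant first): 72 6D CA.
In little-endian order the low byte comes first in memory.
So at ascending addresses the bytes are CA 6D 72.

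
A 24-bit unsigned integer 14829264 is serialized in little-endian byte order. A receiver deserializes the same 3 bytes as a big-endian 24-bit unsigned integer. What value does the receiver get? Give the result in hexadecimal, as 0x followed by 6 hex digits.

14829264 in 24-bit hexadecimal is 0xE246D0.
Stored little-endian, the bytes at ascending addresses are D0 46 E2.
Read back as big-endian, the last byte is least significant, giving 0xD046E2.

0xD046E2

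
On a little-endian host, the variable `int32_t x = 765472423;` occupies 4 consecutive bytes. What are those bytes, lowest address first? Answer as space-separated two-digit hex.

A7 2E A0 2D

765472423 in hexadecimal, padded to 32 bits, is 0x2DA02EA7.
Split into bytes (most-significant first): 2D A0 2E A7.
Little-endian stores the least-significant byte at the lowest address.
So at ascending addresses the bytes are A7 2E A0 2D.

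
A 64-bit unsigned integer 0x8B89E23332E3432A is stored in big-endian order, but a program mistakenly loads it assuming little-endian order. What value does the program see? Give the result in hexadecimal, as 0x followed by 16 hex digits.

0x2A43E33233E2898B

Stored big-endian, the bytes at ascending addresses are 8B 89 E2 33 32 E3 43 2A.
Read back as little-endian, the first byte is least significant, giving 0x2A43E33233E2898B.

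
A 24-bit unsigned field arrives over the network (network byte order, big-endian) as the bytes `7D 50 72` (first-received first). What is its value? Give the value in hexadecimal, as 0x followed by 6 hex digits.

Big-endian: lowest address holds the most-significant byte.
The bytes are already most-significant first: 0x7D5072.

0x7D5072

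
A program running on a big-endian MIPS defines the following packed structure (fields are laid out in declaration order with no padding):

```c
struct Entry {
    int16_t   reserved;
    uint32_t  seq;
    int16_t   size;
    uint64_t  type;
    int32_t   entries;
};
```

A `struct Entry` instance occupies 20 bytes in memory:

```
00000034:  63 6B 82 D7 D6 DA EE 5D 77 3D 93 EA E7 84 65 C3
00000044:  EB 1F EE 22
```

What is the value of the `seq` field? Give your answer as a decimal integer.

2195183322

`seq` follows `reserved` (2 bytes), so it starts at byte offset 2 and occupies 4 bytes.
Bytes at offsets 2..5: 82 D7 D6 DA.
Big-endian: lowest address holds the most-significant byte.
The bytes are already most-significant first: 0x82D7D6DA.
0x82D7D6DA = 2195183322.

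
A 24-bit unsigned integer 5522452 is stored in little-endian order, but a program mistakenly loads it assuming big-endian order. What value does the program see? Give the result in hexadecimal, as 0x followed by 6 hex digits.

0x144454

5522452 in 24-bit hexadecimal is 0x544414.
Stored little-endian, the bytes at ascending addresses are 14 44 54.
Read back as big-endian, the last byte is least significant, giving 0x144454.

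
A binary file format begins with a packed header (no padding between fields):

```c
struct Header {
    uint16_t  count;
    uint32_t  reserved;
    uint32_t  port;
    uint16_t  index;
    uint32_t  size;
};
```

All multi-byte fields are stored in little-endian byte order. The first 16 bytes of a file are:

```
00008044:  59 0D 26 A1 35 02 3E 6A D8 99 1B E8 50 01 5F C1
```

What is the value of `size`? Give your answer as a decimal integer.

`size` follows `count` (2 B), `reserved` (4 B), `port` (4 B), `index` (2 B), so it starts at offset 2 + 4 + 4 + 2 = 12 and occupies 4 bytes.
Bytes at offsets 12..15: 50 01 5F C1.
Little-endian stores the least-significant byte at the lowest address.
Reassemble most-significant byte first: C1 5F 01 50 → 0xC15F0150.
0xC15F0150 = 3244228944.

3244228944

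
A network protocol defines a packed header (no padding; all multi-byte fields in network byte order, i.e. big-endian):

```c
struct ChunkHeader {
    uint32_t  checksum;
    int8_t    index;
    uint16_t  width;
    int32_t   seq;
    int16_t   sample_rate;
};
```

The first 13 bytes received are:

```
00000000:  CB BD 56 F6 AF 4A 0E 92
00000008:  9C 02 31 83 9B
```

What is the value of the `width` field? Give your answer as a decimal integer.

18958

`width` follows `checksum` (4 B), `index` (1 B), so it starts at offset 4 + 1 = 5 and occupies 2 bytes.
Bytes at offsets 5..6: 4A 0E.
In big-endian order the high byte comes first in memory.
The bytes are already most-significant first: 0x4A0E.
0x4A0E = 18958.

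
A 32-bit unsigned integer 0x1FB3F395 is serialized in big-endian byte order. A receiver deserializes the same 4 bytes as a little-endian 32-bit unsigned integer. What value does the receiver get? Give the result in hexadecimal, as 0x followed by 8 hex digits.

0x95F3B31F

Stored big-endian, the bytes at ascending addresses are 1F B3 F3 95.
Read back as little-endian, the first byte is least significant, giving 0x95F3B31F.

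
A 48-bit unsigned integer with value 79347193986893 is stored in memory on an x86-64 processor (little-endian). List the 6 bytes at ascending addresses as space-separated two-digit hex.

4D BF 4F 75 2A 48

79347193986893 in hexadecimal, padded to 48 bits, is 0x482A754FBF4D.
Split into bytes (most-significant first): 48 2A 75 4F BF 4D.
Little-endian: lowest address holds the least-significant byte.
So at ascending addresses the bytes are 4D BF 4F 75 2A 48.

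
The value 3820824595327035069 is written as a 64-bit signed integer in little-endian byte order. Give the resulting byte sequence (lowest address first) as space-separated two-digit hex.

3820824595327035069 in hexadecimal, padded to 64 bits, is 0x35064BB9D18B26BD.
Split into bytes (most-significant first): 35 06 4B B9 D1 8B 26 BD.
Little-endian stores the least-significant byte at the lowest address.
So at ascending addresses the bytes are BD 26 8B D1 B9 4B 06 35.

BD 26 8B D1 B9 4B 06 35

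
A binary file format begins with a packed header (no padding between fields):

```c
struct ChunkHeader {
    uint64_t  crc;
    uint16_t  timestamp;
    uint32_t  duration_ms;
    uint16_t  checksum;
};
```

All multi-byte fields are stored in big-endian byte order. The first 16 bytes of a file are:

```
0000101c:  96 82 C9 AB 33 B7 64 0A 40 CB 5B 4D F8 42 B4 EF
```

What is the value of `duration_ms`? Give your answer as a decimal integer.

1531836482

`duration_ms` follows `crc` (8 B), `timestamp` (2 B), so it starts at offset 8 + 2 = 10 and occupies 4 bytes.
Bytes at offsets 10..13: 5B 4D F8 42.
In big-endian order the high byte comes first in memory.
The bytes are already most-significant first: 0x5B4DF842.
0x5B4DF842 = 1531836482.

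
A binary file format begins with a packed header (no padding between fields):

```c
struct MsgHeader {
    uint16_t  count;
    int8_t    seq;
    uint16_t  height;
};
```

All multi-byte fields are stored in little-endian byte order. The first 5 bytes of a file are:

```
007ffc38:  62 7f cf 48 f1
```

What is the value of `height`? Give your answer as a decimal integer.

`height` follows `count` (2 B), `seq` (1 B), so it starts at offset 2 + 1 = 3 and occupies 2 bytes.
Bytes at offsets 3..4: 48 F1.
Little-endian stores the least-significant byte at the lowest address.
Reassemble most-significant byte first: F1 48 → 0xF148.
0xF148 = 61768.

61768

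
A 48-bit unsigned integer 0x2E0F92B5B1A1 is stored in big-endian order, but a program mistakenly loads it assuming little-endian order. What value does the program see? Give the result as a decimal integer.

Stored big-endian, the bytes at ascending addresses are 2E 0F 92 B5 B1 A1.
Read back as little-endian, the first byte is least significant, giving 0xA1B1B5920F2E.
0xA1B1B5920F2E = 177784627531566.

177784627531566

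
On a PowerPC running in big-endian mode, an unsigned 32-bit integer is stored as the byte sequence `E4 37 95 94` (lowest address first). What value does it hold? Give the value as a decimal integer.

3828848020

In big-endian order the high byte comes first in memory.
The bytes are already most-significant first: 0xE4379594.
0xE4379594 = 3828848020.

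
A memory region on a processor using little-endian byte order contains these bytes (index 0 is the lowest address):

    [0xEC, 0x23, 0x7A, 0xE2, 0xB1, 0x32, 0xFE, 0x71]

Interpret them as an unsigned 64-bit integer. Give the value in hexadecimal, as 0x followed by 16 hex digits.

0x71FE32B1E27A23EC

Little-endian: lowest address holds the least-significant byte.
Reassemble most-significant byte first: 71 FE 32 B1 E2 7A 23 EC → 0x71FE32B1E27A23EC.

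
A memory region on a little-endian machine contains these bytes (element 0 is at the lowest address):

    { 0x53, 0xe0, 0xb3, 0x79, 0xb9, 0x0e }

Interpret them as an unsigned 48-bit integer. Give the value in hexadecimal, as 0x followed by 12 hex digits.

Little-endian stores the least-significant byte at the lowest address.
Reassemble most-significant byte first: 0E B9 79 B3 E0 53 → 0x0EB979B3E053.

0x0EB979B3E053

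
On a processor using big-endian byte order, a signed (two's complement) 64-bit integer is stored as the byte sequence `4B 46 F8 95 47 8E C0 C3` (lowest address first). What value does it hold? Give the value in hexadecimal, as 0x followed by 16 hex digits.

0x4B46F895478EC0C3

Big-endian stores the most-significant byte at the lowest address.
The bytes are already most-significant first: 0x4B46F895478EC0C3.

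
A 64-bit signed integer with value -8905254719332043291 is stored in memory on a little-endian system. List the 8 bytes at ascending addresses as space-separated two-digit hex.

E5 B5 D7 CB 03 2E 6A 84

Two's complement of -8905254719332043291 in 64 bits: 8905254719332043291 = 0x7B95D1FC34284A1B; invert → 0x846A2E03CBD7B5E4; add 1 → 0x846A2E03CBD7B5E5.
Split into bytes (most-significant first): 84 6A 2E 03 CB D7 B5 E5.
Little-endian: lowest address holds the least-significant byte.
So at ascending addresses the bytes are E5 B5 D7 CB 03 2E 6A 84.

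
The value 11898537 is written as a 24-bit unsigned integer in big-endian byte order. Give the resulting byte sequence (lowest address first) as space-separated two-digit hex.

11898537 in hexadecimal, padded to 24 bits, is 0xB58EA9.
Split into bytes (most-significant first): B5 8E A9.
Big-endian stores the most-significant byte at the lowest address.
So the memory order matches the most-significant-first order: B5 8E A9.

B5 8E A9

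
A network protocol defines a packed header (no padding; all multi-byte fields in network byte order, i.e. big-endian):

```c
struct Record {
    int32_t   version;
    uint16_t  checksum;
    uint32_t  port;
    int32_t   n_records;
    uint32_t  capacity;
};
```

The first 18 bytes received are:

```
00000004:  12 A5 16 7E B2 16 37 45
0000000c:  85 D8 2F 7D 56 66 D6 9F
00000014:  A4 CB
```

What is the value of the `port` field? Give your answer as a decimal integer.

`port` follows `version` (4 B), `checksum` (2 B), so it starts at offset 4 + 2 = 6 and occupies 4 bytes.
Bytes at offsets 6..9: 37 45 85 D8.
In big-endian order the high byte comes first in memory.
The bytes are already most-significant first: 0x374585D8.
0x374585D8 = 927303128.

927303128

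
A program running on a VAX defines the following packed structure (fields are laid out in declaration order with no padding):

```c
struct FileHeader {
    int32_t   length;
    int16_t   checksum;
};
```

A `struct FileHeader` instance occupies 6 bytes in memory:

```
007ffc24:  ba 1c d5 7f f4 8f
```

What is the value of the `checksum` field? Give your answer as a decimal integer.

`checksum` follows `length` (4 bytes), so it starts at byte offset 4 and occupies 2 bytes.
Bytes at offsets 4..5: F4 8F.
In little-endian order the low byte comes first in memory.
Reassemble most-significant byte first: 8F F4 → 0x8FF4.
Top bit is set, so as a signed 16-bit value this is 0x8FF4 − 2^16 = -28684.

-28684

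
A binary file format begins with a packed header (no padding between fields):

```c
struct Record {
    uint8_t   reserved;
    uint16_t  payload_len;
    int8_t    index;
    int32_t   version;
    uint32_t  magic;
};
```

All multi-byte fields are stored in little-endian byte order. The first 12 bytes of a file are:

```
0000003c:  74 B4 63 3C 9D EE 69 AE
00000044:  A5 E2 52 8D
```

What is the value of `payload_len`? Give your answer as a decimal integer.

25524

`payload_len` follows `reserved` (1 byte), so it starts at byte offset 1 and occupies 2 bytes.
Bytes at offsets 1..2: B4 63.
Little-endian: lowest address holds the least-significant byte.
Reassemble most-significant byte first: 63 B4 → 0x63B4.
0x63B4 = 25524.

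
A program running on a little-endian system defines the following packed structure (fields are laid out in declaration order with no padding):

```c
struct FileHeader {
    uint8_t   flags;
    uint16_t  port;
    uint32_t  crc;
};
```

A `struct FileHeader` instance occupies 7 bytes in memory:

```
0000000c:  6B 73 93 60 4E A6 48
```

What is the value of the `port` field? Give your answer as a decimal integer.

37747

`port` follows `flags` (1 byte), so it starts at byte offset 1 and occupies 2 bytes.
Bytes at offsets 1..2: 73 93.
Little-endian stores the least-significant byte at the lowest address.
Reassemble most-significant byte first: 93 73 → 0x9373.
0x9373 = 37747.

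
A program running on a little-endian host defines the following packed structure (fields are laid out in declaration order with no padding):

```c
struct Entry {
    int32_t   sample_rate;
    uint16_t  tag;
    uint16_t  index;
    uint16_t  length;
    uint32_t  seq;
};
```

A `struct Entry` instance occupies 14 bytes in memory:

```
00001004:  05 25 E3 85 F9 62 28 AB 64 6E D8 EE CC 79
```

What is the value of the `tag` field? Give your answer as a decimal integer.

25337

`tag` follows `sample_rate` (4 bytes), so it starts at byte offset 4 and occupies 2 bytes.
Bytes at offsets 4..5: F9 62.
In little-endian order the low byte comes first in memory.
Reassemble most-significant byte first: 62 F9 → 0x62F9.
0x62F9 = 25337.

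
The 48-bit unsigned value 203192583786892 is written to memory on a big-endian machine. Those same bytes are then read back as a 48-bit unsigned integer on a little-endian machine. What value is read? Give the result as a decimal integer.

203192583786892 in 48-bit hexadecimal is 0xB8CD75C7118C.
Stored big-endian, the bytes at ascending addresses are B8 CD 75 C7 11 8C.
Read back as little-endian, the first byte is least significant, giving 0x8C11C775CDB8.
0x8C11C775CDB8 = 154007988719032.

154007988719032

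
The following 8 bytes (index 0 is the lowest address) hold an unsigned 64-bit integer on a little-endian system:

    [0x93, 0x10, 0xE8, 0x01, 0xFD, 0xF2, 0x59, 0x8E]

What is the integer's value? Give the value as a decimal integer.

10257496794785648787

Little-endian stores the least-significant byte at the lowest address.
Reassemble most-significant byte first: 8E 59 F2 FD 01 E8 10 93 → 0x8E59F2FD01E81093.
0x8E59F2FD01E81093 = 10257496794785648787.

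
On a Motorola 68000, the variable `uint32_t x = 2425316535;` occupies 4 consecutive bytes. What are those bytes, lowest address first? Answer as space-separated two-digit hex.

90 8F 64 B7

2425316535 in hexadecimal, padded to 32 bits, is 0x908F64B7.
Split into bytes (most-significant first): 90 8F 64 B7.
Big-endian stores the most-significant byte at the lowest address.
So the memory order matches the most-significant-first order: 90 8F 64 B7.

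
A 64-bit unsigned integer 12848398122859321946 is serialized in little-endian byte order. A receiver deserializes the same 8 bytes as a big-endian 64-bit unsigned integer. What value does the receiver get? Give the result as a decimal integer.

6510749157537238706

12848398122859321946 in 64-bit hexadecimal is 0xB24EAE04DDD35A5A.
Stored little-endian, the bytes at ascending addresses are 5A 5A D3 DD 04 AE 4E B2.
Read back as big-endian, the last byte is least significant, giving 0x5A5AD3DD04AE4EB2.
0x5A5AD3DD04AE4EB2 = 6510749157537238706.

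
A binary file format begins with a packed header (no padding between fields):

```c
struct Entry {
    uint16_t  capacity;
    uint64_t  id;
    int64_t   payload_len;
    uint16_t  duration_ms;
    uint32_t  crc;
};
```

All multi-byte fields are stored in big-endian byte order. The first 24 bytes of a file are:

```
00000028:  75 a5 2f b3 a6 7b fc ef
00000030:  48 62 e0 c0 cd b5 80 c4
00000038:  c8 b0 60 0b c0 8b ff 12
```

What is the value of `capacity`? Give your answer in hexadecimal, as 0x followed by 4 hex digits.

0x75A5

`capacity` is the first field, at byte offset 0, occupying 2 bytes.
Bytes at offsets 0..1: 75 A5.
Big-endian: lowest address holds the most-significant byte.
The bytes are already most-significant first: 0x75A5.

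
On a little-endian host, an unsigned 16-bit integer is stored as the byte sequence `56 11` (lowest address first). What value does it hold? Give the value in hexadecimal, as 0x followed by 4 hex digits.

0x1156

In little-endian order the low byte comes first in memory.
Reassemble most-significant byte first: 11 56 → 0x1156.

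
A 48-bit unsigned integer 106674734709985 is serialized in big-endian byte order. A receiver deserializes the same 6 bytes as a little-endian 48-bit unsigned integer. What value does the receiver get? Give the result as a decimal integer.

106674734709985 in 48-bit hexadecimal is 0x610525AB3CE1.
Stored big-endian, the bytes at ascending addresses are 61 05 25 AB 3C E1.
Read back as little-endian, the first byte is least significant, giving 0xE13CAB250561.
0xE13CAB250561 = 247650685617505.

247650685617505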